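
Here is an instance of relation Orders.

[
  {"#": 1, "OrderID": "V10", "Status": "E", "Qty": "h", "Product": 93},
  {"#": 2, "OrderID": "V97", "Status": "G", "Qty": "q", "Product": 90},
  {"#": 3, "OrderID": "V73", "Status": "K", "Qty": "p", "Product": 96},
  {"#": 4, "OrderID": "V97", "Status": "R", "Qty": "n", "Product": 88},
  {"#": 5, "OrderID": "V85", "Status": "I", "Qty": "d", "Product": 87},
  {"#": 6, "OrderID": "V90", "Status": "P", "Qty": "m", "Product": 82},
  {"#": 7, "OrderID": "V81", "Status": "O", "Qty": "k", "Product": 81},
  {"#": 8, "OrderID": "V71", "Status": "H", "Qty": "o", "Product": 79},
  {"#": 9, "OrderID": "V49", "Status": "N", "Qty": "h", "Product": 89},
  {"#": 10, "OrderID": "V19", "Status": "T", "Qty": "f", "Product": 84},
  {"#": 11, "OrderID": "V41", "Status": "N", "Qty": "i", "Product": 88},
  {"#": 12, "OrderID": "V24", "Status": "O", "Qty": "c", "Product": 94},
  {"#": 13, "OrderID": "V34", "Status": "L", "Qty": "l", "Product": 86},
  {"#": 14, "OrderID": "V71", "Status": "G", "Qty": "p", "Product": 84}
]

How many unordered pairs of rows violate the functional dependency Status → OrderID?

3

Status=G: violating pairs (2,14) — 1 pair.
Status=O: violating pairs (7,12) — 1 pair.
Status=N: violating pairs (9,11) — 1 pair.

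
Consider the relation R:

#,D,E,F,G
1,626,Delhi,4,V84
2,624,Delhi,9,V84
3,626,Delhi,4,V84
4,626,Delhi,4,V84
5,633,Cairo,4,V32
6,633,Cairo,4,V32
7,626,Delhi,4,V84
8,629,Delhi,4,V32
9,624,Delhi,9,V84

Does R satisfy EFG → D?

(E=Delhi, F=4, G=V84): rows 1, 3, 4, 7 → D = 626, 626, 626, 626 ✓
(E=Delhi, F=9, G=V84): rows 2, 9 → D = 624, 624 ✓
(E=Cairo, F=4, G=V32): rows 5, 6 → D = 633, 633 ✓
(E=Delhi, F=4, G=V32): row 8 → D = 629 ✓
Every EFG value is associated with a single D value, so EFG → D holds.

Yes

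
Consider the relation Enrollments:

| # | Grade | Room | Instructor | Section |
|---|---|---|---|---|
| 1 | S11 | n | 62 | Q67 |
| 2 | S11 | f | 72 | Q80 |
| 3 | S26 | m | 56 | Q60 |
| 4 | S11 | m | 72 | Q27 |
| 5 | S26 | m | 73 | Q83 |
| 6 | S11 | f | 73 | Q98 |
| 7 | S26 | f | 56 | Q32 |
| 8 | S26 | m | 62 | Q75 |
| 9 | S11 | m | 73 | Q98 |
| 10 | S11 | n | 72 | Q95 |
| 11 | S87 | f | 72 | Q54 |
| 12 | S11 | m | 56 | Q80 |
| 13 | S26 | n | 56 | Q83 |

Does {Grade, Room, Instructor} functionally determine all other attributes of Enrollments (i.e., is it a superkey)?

Yes

All 13 rows have distinct {Grade, Room, Instructor} values, so {Grade, Room, Instructor} → (all attributes) holds and {Grade, Room, Instructor} is a superkey.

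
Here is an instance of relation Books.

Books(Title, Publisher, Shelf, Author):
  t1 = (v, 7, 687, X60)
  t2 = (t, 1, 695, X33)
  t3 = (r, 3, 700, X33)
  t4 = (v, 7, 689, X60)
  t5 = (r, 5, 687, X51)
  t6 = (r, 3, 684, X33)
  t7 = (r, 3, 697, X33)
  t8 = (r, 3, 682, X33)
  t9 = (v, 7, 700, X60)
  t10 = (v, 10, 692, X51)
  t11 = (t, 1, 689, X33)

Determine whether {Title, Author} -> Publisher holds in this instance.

Yes

(Title=v, Author=X60): rows 1, 4, 9 → Publisher = 7, 7, 7 ✓
(Title=t, Author=X33): rows 2, 11 → Publisher = 1, 1 ✓
(Title=r, Author=X33): rows 3, 6, 7, 8 → Publisher = 3, 3, 3, 3 ✓
(Title=r, Author=X51): row 5 → Publisher = 5 ✓
(Title=v, Author=X51): row 10 → Publisher = 10 ✓
Every {Title, Author} value is associated with a single Publisher value, so {Title, Author} -> Publisher holds.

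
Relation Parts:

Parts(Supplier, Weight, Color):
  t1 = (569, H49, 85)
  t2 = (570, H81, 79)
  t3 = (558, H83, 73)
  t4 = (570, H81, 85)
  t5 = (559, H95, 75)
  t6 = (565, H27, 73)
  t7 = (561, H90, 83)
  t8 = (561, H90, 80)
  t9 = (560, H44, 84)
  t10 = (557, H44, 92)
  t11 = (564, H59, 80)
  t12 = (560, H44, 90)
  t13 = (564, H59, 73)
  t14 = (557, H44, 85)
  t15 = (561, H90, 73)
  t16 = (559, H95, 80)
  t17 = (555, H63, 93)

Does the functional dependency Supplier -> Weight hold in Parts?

Yes

Supplier=569: row 1 → Weight = H49 ✓
Supplier=570: rows 2, 4 → Weight = H81, H81 ✓
Supplier=558: row 3 → Weight = H83 ✓
Supplier=559: rows 5, 16 → Weight = H95, H95 ✓
Supplier=565: row 6 → Weight = H27 ✓
Supplier=561: rows 7, 8, 15 → Weight = H90, H90, H90 ✓
Supplier=560: rows 9, 12 → Weight = H44, H44 ✓
Supplier=557: rows 10, 14 → Weight = H44, H44 ✓
Supplier=564: rows 11, 13 → Weight = H59, H59 ✓
Supplier=555: row 17 → Weight = H63 ✓
Every Supplier value is associated with a single Weight value, so Supplier -> Weight holds.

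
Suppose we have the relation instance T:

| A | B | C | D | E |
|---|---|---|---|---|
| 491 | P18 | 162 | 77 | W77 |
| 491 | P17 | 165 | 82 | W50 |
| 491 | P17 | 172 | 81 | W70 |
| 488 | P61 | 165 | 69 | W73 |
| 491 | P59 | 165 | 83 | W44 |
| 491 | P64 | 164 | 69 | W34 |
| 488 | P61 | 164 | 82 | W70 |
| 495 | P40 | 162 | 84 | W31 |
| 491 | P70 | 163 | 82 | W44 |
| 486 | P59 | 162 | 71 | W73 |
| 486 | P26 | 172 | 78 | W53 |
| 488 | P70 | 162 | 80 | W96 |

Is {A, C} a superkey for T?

No

Two distinct rows share (A=491, C=165), so {A, C} does not determine every attribute — not a superkey.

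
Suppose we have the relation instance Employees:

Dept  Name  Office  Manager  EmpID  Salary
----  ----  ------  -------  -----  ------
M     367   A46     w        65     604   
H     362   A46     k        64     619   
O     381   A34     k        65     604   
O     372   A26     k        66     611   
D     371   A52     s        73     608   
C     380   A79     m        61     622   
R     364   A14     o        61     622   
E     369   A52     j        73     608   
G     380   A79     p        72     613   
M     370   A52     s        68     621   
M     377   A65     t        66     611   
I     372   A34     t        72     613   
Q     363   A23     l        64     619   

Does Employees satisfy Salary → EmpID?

Yes

Salary=604: 2 rows → EmpID = 65, 65 ✓
Salary=619: 2 rows → EmpID = 64, 64 ✓
Salary=611: 2 rows → EmpID = 66, 66 ✓
Salary=608: 2 rows → EmpID = 73, 73 ✓
Salary=622: 2 rows → EmpID = 61, 61 ✓
Salary=613: 2 rows → EmpID = 72, 72 ✓
Salary=621: 1 row → EmpID = 68 ✓
Every Salary value is associated with a single EmpID value, so Salary → EmpID holds.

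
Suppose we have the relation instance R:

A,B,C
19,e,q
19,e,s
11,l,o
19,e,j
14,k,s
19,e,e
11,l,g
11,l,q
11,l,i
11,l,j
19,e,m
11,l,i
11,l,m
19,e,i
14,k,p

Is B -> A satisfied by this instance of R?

Yes

B=e: 6 rows → A = 19, 19, 19, 19, 19, 19 ✓
B=l: 7 rows → A = 11, 11, 11, 11, 11, 11, 11 ✓
B=k: 2 rows → A = 14, 14 ✓
Every B value is associated with a single A value, so B -> A holds.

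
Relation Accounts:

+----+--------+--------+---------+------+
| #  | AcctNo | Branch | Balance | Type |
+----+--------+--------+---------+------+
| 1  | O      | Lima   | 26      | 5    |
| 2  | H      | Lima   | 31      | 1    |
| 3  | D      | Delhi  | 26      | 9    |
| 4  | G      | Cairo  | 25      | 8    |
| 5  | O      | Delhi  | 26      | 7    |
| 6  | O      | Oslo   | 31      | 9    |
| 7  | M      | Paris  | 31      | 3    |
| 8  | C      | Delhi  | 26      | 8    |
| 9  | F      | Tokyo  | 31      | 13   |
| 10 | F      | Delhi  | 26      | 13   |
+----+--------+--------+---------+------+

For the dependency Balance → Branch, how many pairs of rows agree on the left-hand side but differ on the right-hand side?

10

Balance=26: violating pairs (1,3), (1,5), (1,8), (1,10) — 4 pairs.
Balance=31: violating pairs (2,6), (2,7), (2,9), (6,7), (6,9), (7,9) — 6 pairs.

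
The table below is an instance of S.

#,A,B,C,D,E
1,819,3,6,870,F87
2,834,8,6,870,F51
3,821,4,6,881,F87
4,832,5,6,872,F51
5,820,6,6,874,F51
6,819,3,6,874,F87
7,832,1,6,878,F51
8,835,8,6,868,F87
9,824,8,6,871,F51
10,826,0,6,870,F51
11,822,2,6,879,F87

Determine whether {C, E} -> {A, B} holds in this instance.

No

(C=6, E=F87): rows 1, 3, 6, 8, 11 → {A,B} takes values {(819, 3), (821, 4), (835, 8), (822, 2)} — violation
(C=6, E=F51): rows 2, 4, 5, 7, 9, 10 → {A,B} takes values {(834, 8), (832, 5), (820, 6), (832, 1), (824, 8), (826, 0)} — violation
Two rows agree on {C, E} but differ on {A, B}, so {C, E} -> {A, B} does not hold.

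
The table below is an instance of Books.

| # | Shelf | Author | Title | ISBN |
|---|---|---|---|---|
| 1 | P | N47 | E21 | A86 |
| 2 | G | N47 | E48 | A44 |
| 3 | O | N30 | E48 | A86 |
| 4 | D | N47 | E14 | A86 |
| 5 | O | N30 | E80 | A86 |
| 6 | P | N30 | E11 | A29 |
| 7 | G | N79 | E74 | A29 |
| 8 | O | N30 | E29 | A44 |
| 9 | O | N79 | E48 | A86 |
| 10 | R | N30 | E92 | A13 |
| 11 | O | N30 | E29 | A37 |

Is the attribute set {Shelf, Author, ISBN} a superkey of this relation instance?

No

Rows 3 and 5 have the same {Shelf, Author, ISBN} value (Shelf=O, Author=N30, ISBN=A86) but are distinct tuples, so {Shelf, Author, ISBN} does not determine every attribute — not a superkey.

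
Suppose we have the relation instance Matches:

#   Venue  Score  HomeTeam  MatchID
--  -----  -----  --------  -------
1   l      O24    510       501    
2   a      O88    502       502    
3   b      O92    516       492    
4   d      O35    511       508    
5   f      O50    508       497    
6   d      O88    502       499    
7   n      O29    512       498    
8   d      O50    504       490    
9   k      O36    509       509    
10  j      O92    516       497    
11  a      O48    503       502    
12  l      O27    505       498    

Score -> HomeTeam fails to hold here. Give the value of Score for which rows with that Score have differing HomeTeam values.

Score=O24: row 1 → HomeTeam = 510 ✓
Score=O88: rows 2, 6 → HomeTeam = 502, 502 ✓
Score=O92: rows 3, 10 → HomeTeam = 516, 516 ✓
Score=O35: row 4 → HomeTeam = 511 ✓
Score=O50: rows 5, 8 → HomeTeam takes values {508, 504} — violation
Score=O29: row 7 → HomeTeam = 512 ✓
Score=O36: row 9 → HomeTeam = 509 ✓
Score=O48: row 11 → HomeTeam = 503 ✓
Score=O27: row 12 → HomeTeam = 505 ✓
The only Score value with inconsistent HomeTeam is Score=O50.

O50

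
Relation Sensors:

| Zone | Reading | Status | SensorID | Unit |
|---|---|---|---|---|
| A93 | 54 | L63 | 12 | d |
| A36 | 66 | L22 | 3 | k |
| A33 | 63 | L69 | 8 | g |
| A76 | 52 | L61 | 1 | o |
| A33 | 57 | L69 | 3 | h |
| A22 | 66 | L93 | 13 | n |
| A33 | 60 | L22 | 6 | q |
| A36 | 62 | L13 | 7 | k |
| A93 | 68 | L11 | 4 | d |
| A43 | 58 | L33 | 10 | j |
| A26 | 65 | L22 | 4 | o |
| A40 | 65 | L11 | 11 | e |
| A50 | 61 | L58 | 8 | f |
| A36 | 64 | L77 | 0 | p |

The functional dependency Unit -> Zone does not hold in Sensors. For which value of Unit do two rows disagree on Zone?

Unit=d: 2 rows → Zone = A93, A93 ✓
Unit=k: 2 rows → Zone = A36, A36 ✓
Unit=g: 1 row → Zone = A33 ✓
Unit=o: 2 rows → Zone takes values {A76, A26} — violation
Unit=h: 1 row → Zone = A33 ✓
Unit=n: 1 row → Zone = A22 ✓
Unit=q: 1 row → Zone = A33 ✓
Unit=j: 1 row → Zone = A43 ✓
Unit=e: 1 row → Zone = A40 ✓
Unit=f: 1 row → Zone = A50 ✓
Unit=p: 1 row → Zone = A36 ✓
The only Unit value with inconsistent Zone is Unit=o.

o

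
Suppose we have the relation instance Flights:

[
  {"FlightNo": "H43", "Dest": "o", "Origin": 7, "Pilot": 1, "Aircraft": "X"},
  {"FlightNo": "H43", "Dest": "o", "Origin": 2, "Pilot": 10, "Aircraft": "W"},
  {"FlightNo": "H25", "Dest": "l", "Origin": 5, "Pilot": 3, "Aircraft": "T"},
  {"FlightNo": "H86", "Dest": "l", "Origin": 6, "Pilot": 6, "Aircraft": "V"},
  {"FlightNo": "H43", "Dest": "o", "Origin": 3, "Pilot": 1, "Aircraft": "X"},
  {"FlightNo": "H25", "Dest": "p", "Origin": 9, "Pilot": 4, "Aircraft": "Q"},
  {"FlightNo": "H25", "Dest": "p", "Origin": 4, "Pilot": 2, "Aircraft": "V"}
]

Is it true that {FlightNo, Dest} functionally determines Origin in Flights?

(FlightNo=H43, Dest=o): 3 rows → Origin takes values {7, 2, 3} — violation
(FlightNo=H25, Dest=l): 1 row → Origin = 5 ✓
(FlightNo=H86, Dest=l): 1 row → Origin = 6 ✓
(FlightNo=H25, Dest=p): 2 rows → Origin takes values {9, 4} — violation
Two rows agree on {FlightNo, Dest} but differ on Origin, so {FlightNo, Dest} -> Origin does not hold.

No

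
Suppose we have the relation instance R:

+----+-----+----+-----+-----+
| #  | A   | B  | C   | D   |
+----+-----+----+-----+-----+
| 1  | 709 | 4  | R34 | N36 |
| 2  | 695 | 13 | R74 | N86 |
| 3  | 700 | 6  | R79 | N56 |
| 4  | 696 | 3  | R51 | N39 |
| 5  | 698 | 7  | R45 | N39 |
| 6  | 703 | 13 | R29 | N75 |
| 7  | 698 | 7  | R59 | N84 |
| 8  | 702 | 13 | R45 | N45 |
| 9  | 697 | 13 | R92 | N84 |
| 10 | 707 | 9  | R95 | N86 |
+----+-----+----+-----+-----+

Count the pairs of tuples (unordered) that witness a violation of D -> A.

D=N86: violating pairs (2,10) — 1 pair.
D=N39: violating pairs (4,5) — 1 pair.
D=N84: violating pairs (7,9) — 1 pair.

3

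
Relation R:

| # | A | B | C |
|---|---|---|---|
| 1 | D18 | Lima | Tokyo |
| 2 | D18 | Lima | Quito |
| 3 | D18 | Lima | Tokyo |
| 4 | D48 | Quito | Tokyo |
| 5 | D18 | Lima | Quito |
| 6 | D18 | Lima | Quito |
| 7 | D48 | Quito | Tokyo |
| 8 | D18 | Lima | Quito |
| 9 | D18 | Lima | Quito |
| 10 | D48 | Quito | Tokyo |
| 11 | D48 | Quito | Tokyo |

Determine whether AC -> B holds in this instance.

(A=D18, C=Tokyo): rows 1, 3 → B = Lima, Lima ✓
(A=D18, C=Quito): rows 2, 5, 6, 8, 9 → B = Lima, Lima, Lima, Lima, Lima ✓
(A=D48, C=Tokyo): rows 4, 7, 10, 11 → B = Quito, Quito, Quito, Quito ✓
Every AC value is associated with a single B value, so AC -> B holds.

Yes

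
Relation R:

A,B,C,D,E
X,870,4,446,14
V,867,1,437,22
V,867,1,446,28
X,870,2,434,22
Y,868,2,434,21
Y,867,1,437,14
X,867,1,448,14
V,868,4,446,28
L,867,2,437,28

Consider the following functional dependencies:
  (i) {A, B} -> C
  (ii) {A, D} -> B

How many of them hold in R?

0

(i) {A, B} -> C: (A=X, B=870): 2 rows → C takes values {4, 2} — violation — fails.
(ii) {A, D} -> B: (A=V, D=446): 2 rows → B takes values {867, 868} — violation — fails.
None of the 2 dependencies hold.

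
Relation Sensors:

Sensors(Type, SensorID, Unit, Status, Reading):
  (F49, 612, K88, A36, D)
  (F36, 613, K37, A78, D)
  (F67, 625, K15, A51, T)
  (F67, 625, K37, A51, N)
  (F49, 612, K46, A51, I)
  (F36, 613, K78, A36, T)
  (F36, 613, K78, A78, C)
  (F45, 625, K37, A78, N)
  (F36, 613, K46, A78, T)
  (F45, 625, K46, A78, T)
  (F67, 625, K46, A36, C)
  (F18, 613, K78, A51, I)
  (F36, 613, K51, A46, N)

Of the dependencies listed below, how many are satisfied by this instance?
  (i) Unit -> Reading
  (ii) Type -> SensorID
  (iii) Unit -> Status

(i) Unit -> Reading: Unit=K37: 3 rows → Reading takes values {D, N} — violation; Unit=K46: 4 rows → Reading takes values {I, T, C} — violation; Unit=K78: 3 rows → Reading takes values {T, C, I} — violation — fails.
(ii) Type -> SensorID: every LHS value maps to a single RHS value — holds.
(iii) Unit -> Status: Unit=K37: 3 rows → Status takes values {A78, A51} — violation; Unit=K46: 4 rows → Status takes values {A51, A78, A36} — violation; Unit=K78: 3 rows → Status takes values {A36, A78, A51} — violation — fails.
1 of the 3 dependencies holds.

1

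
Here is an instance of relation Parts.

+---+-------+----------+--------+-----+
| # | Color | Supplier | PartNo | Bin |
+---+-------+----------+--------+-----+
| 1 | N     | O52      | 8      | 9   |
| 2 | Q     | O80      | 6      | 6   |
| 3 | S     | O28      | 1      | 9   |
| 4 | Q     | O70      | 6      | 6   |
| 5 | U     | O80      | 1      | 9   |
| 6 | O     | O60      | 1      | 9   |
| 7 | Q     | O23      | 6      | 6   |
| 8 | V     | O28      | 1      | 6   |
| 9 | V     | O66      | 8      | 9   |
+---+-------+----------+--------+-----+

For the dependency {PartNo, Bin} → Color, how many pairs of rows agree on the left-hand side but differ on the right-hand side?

(PartNo=8, Bin=9): violating pairs (1,9) — 1 pair.
(PartNo=6, Bin=6): all 3 rows agree on Color — 0 pairs.
(PartNo=1, Bin=9): violating pairs (3,5), (3,6), (5,6) — 3 pairs.

4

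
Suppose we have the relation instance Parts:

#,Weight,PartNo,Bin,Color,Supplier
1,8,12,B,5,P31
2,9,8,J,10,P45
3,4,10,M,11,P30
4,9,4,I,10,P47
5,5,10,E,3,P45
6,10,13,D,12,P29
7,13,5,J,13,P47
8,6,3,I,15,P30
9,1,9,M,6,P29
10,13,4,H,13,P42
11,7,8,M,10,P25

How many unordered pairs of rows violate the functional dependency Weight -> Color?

0

Weight=9: all 2 rows agree on Color — 0 pairs.
Weight=13: all 2 rows agree on Color — 0 pairs.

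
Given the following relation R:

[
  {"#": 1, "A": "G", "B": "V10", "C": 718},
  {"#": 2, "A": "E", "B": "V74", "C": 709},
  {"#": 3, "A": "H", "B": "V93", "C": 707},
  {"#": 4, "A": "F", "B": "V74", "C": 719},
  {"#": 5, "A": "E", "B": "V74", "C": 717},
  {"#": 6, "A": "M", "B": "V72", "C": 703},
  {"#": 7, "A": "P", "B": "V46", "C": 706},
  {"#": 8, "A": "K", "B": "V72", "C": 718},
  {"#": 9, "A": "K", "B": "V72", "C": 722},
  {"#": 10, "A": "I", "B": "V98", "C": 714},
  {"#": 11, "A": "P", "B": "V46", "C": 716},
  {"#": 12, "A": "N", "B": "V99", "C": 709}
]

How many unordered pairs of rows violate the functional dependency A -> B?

0

A=E: all 2 rows agree on B — 0 pairs.
A=P: all 2 rows agree on B — 0 pairs.
A=K: all 2 rows agree on B — 0 pairs.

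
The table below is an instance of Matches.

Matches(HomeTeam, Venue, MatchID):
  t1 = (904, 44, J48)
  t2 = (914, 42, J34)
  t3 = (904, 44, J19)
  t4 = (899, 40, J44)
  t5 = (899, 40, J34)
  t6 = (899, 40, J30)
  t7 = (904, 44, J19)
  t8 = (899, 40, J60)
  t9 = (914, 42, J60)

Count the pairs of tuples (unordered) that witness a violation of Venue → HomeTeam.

0

Venue=44: all 3 rows agree on HomeTeam — 0 pairs.
Venue=42: all 2 rows agree on HomeTeam — 0 pairs.
Venue=40: all 4 rows agree on HomeTeam — 0 pairs.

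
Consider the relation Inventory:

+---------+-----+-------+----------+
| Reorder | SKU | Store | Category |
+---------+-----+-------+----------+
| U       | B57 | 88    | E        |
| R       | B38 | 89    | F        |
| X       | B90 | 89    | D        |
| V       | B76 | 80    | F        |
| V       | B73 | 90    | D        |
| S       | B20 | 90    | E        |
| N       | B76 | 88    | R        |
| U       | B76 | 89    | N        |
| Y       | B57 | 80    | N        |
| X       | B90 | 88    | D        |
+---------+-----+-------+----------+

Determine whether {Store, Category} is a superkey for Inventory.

All 10 rows have distinct {Store, Category} values, so {Store, Category} → (all attributes) holds and {Store, Category} is a superkey.

Yes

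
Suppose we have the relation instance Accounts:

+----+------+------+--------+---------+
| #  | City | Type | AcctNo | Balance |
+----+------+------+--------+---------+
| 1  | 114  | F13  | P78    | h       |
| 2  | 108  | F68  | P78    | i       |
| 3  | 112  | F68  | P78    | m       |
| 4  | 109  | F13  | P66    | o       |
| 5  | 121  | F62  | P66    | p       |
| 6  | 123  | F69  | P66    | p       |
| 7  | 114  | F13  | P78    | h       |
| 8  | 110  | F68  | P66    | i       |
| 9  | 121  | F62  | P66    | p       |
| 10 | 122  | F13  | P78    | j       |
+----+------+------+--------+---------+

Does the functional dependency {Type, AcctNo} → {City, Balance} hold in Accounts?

(Type=F13, AcctNo=P78): rows 1, 7, 10 → {City,Balance} takes values {(114, h), (122, j)} — violation
(Type=F68, AcctNo=P78): rows 2, 3 → {City,Balance} takes values {(108, i), (112, m)} — violation
(Type=F13, AcctNo=P66): row 4 → {City,Balance} = (109, o) ✓
(Type=F62, AcctNo=P66): rows 5, 9 → {City,Balance} = (121, p), (121, p) ✓
(Type=F69, AcctNo=P66): row 6 → {City,Balance} = (123, p) ✓
(Type=F68, AcctNo=P66): row 8 → {City,Balance} = (110, i) ✓
Two rows agree on {Type, AcctNo} but differ on {City, Balance}, so {Type, AcctNo} → {City, Balance} does not hold.

No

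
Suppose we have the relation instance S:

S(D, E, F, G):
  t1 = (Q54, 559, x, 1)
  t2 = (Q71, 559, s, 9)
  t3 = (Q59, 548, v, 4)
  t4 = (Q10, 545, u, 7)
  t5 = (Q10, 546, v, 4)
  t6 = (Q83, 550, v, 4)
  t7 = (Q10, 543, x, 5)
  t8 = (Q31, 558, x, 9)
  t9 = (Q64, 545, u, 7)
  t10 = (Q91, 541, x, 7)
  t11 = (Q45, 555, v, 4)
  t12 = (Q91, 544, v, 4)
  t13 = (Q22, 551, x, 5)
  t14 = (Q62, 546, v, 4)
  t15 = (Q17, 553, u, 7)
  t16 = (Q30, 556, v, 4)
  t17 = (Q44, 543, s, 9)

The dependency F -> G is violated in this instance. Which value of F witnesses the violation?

F=x: rows 1, 7, 8, 10, 13 → G takes values {1, 5, 9, 7} — violation
F=s: rows 2, 17 → G = 9, 9 ✓
F=v: rows 3, 5, 6, 11, 12, 14, 16 → G = 4, 4, 4, 4, 4, 4, 4 ✓
F=u: rows 4, 9, 15 → G = 7, 7, 7 ✓
The only F value with inconsistent G is F=x.

x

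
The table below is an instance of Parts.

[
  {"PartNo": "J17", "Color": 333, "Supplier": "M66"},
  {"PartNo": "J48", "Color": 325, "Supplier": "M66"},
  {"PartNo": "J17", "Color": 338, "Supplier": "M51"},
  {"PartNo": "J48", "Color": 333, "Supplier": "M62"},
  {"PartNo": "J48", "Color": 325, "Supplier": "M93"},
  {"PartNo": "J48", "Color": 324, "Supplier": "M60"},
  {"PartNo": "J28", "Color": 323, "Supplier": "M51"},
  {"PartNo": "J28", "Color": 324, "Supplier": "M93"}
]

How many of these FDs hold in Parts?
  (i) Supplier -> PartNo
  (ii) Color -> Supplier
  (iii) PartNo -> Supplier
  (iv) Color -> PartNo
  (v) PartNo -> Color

0

(i) Supplier -> PartNo: Supplier=M66: 2 rows → PartNo takes values {J17, J48} — violation; Supplier=M51: 2 rows → PartNo takes values {J17, J28} — violation; Supplier=M93: 2 rows → PartNo takes values {J48, J28} — violation — fails.
(ii) Color -> Supplier: Color=333: 2 rows → Supplier takes values {M66, M62} — violation; Color=325: 2 rows → Supplier takes values {M66, M93} — violation; Color=324: 2 rows → Supplier takes values {M60, M93} — violation — fails.
(iii) PartNo -> Supplier: PartNo=J17: 2 rows → Supplier takes values {M66, M51} — violation; PartNo=J48: 4 rows → Supplier takes values {M66, M62, M93, M60} — violation; PartNo=J28: 2 rows → Supplier takes values {M51, M93} — violation — fails.
(iv) Color -> PartNo: Color=333: 2 rows → PartNo takes values {J17, J48} — violation; Color=324: 2 rows → PartNo takes values {J48, J28} — violation — fails.
(v) PartNo -> Color: PartNo=J17: 2 rows → Color takes values {333, 338} — violation; PartNo=J48: 4 rows → Color takes values {325, 333, 324} — violation; PartNo=J28: 2 rows → Color takes values {323, 324} — violation — fails.
None of the 5 dependencies hold.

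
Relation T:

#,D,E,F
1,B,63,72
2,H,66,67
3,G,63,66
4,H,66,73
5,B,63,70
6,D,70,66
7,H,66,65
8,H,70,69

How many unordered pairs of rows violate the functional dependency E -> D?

3

E=63: violating pairs (1,3), (3,5) — 2 pairs.
E=66: all 3 rows agree on D — 0 pairs.
E=70: violating pairs (6,8) — 1 pair.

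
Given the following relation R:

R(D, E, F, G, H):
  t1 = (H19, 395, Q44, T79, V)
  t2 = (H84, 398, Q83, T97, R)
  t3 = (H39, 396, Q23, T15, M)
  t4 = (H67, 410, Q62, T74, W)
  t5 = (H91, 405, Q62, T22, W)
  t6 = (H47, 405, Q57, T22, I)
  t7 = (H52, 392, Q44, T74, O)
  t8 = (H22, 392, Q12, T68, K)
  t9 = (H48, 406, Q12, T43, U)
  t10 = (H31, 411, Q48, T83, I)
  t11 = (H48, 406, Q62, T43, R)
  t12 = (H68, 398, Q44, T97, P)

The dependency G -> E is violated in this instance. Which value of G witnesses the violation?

T74

G=T79: row 1 → E = 395 ✓
G=T97: rows 2, 12 → E = 398, 398 ✓
G=T15: row 3 → E = 396 ✓
G=T74: rows 4, 7 → E takes values {410, 392} — violation
G=T22: rows 5, 6 → E = 405, 405 ✓
G=T68: row 8 → E = 392 ✓
G=T43: rows 9, 11 → E = 406, 406 ✓
G=T83: row 10 → E = 411 ✓
The only G value with inconsistent E is G=T74.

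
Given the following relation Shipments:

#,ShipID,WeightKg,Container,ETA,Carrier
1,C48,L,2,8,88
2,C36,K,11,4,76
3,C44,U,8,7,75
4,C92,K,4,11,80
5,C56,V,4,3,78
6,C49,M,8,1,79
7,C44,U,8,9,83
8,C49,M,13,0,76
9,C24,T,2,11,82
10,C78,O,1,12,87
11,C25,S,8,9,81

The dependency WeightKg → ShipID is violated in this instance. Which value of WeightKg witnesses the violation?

WeightKg=L: row 1 → ShipID = C48 ✓
WeightKg=K: rows 2, 4 → ShipID takes values {C36, C92} — violation
WeightKg=U: rows 3, 7 → ShipID = C44, C44 ✓
WeightKg=V: row 5 → ShipID = C56 ✓
WeightKg=M: rows 6, 8 → ShipID = C49, C49 ✓
WeightKg=T: row 9 → ShipID = C24 ✓
WeightKg=O: row 10 → ShipID = C78 ✓
WeightKg=S: row 11 → ShipID = C25 ✓
The only WeightKg value with inconsistent ShipID is WeightKg=K.

K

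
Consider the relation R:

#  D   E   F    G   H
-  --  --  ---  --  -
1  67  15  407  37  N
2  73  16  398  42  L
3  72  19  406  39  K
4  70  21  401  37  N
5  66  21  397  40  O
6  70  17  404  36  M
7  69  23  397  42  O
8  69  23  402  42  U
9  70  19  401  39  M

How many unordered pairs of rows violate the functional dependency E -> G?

E=19: all 2 rows agree on G — 0 pairs.
E=21: violating pairs (4,5) — 1 pair.
E=23: all 2 rows agree on G — 0 pairs.

1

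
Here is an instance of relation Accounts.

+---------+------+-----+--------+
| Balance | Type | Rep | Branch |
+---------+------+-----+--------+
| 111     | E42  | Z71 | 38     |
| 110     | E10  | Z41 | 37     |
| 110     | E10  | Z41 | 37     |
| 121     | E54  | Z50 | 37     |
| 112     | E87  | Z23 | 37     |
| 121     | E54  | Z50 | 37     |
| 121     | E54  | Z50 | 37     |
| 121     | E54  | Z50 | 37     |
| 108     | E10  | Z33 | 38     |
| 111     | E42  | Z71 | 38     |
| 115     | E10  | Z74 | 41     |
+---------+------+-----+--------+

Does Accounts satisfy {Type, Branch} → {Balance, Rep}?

(Type=E42, Branch=38): 2 rows → {Balance,Rep} = (111, Z71), (111, Z71) ✓
(Type=E10, Branch=37): 2 rows → {Balance,Rep} = (110, Z41), (110, Z41) ✓
(Type=E54, Branch=37): 4 rows → {Balance,Rep} = (121, Z50), (121, Z50), (121, Z50), (121, Z50) ✓
(Type=E87, Branch=37): 1 row → {Balance,Rep} = (112, Z23) ✓
(Type=E10, Branch=38): 1 row → {Balance,Rep} = (108, Z33) ✓
(Type=E10, Branch=41): 1 row → {Balance,Rep} = (115, Z74) ✓
Every {Type, Branch} value is associated with a single {Balance, Rep} value, so {Type, Branch} → {Balance, Rep} holds.

Yes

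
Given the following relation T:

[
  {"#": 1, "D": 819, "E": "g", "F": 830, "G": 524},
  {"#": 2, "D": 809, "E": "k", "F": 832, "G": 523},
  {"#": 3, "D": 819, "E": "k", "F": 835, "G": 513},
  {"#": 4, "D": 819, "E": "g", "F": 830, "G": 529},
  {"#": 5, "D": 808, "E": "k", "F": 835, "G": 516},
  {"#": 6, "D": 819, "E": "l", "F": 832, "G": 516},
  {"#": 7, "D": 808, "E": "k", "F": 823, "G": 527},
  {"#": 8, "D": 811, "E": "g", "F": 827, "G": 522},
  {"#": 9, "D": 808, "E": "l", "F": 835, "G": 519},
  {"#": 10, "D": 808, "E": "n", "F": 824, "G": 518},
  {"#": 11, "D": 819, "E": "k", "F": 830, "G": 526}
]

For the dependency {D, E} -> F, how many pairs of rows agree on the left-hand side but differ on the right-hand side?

(D=819, E=g): all 2 rows agree on F — 0 pairs.
(D=819, E=k): violating pairs (3,11) — 1 pair.
(D=808, E=k): violating pairs (5,7) — 1 pair.

2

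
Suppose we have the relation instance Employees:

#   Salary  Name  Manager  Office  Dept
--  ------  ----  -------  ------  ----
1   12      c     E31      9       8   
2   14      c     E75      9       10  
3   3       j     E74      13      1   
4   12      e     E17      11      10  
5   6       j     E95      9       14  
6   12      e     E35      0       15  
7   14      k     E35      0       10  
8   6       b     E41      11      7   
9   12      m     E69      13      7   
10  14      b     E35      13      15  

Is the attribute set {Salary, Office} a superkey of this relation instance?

Yes

All 10 rows have distinct {Salary, Office} values, so {Salary, Office} → (all attributes) holds and {Salary, Office} is a superkey.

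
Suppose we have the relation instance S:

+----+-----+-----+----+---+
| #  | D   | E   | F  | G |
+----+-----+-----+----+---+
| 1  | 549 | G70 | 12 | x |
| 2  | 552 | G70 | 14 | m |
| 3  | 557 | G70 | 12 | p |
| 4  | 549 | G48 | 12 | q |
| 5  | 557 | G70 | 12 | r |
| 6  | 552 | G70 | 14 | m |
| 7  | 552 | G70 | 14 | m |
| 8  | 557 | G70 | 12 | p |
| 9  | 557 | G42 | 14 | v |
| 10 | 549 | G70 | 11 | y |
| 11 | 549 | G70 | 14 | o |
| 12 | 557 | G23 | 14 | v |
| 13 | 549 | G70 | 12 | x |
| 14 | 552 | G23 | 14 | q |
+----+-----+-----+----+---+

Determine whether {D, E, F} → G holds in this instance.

(D=549, E=G70, F=12): rows 1, 13 → G = x, x ✓
(D=552, E=G70, F=14): rows 2, 6, 7 → G = m, m, m ✓
(D=557, E=G70, F=12): rows 3, 5, 8 → G takes values {p, r} — violation
(D=549, E=G48, F=12): row 4 → G = q ✓
(D=557, E=G42, F=14): row 9 → G = v ✓
(D=549, E=G70, F=11): row 10 → G = y ✓
(D=549, E=G70, F=14): row 11 → G = o ✓
(D=557, E=G23, F=14): row 12 → G = v ✓
(D=552, E=G23, F=14): row 14 → G = q ✓
Two rows agree on {D, E, F} but differ on G, so {D, E, F} → G does not hold.

No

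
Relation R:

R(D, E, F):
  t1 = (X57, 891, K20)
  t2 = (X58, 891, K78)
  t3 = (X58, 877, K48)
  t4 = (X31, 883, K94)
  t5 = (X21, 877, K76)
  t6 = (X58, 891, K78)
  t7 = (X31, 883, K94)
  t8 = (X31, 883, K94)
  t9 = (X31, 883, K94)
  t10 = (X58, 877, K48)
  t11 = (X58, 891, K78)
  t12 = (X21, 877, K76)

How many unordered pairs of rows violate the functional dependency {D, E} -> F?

(D=X58, E=891): all 3 rows agree on F — 0 pairs.
(D=X58, E=877): all 2 rows agree on F — 0 pairs.
(D=X31, E=883): all 4 rows agree on F — 0 pairs.
(D=X21, E=877): all 2 rows agree on F — 0 pairs.

0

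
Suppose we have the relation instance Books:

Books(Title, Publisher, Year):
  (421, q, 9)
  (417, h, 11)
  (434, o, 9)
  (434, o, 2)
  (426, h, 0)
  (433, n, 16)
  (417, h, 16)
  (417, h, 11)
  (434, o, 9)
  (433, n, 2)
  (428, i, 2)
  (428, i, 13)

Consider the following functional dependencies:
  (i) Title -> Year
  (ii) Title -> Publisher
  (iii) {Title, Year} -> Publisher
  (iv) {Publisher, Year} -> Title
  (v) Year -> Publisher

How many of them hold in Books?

(i) Title -> Year: Title=417: 3 rows → Year takes values {11, 16} — violation; Title=434: 3 rows → Year takes values {9, 2} — violation; Title=433: 2 rows → Year takes values {16, 2} — violation; Title=428: 2 rows → Year takes values {2, 13} — violation — fails.
(ii) Title -> Publisher: every LHS value maps to a single RHS value — holds.
(iii) {Title, Year} -> Publisher: every LHS value maps to a single RHS value — holds.
(iv) {Publisher, Year} -> Title: every LHS value maps to a single RHS value — holds.
(v) Year -> Publisher: Year=9: 3 rows → Publisher takes values {q, o} — violation; Year=2: 3 rows → Publisher takes values {o, n, i} — violation; Year=16: 2 rows → Publisher takes values {n, h} — violation — fails.
3 of the 5 dependencies hold.

3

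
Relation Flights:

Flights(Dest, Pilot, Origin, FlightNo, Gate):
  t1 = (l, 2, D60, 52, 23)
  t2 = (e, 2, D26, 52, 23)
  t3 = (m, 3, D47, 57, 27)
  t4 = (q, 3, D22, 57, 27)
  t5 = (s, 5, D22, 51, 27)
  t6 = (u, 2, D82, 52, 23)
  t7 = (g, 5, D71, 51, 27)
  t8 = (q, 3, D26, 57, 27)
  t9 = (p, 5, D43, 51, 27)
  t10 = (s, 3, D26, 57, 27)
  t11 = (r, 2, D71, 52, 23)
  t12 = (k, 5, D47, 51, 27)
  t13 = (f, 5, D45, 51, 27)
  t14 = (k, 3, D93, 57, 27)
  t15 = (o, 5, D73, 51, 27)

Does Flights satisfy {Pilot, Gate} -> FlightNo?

Yes

(Pilot=2, Gate=23): rows 1, 2, 6, 11 → FlightNo = 52, 52, 52, 52 ✓
(Pilot=3, Gate=27): rows 3, 4, 8, 10, 14 → FlightNo = 57, 57, 57, 57, 57 ✓
(Pilot=5, Gate=27): rows 5, 7, 9, 12, 13, 15 → FlightNo = 51, 51, 51, 51, 51, 51 ✓
Every {Pilot, Gate} value is associated with a single FlightNo value, so {Pilot, Gate} -> FlightNo holds.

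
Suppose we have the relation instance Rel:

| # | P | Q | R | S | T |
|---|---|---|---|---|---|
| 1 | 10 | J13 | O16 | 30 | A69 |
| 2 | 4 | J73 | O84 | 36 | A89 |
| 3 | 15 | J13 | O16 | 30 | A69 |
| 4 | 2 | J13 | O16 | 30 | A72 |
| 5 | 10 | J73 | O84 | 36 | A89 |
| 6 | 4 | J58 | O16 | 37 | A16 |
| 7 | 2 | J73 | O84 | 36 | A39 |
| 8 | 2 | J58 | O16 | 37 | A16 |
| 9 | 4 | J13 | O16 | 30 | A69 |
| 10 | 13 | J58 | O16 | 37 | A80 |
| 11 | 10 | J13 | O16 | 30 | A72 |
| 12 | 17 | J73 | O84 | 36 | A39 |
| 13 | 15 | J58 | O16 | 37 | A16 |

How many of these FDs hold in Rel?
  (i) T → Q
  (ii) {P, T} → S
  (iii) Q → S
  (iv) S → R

(i) T → Q: every LHS value maps to a single RHS value — holds.
(ii) {P, T} → S: every LHS value maps to a single RHS value — holds.
(iii) Q → S: every LHS value maps to a single RHS value — holds.
(iv) S → R: every LHS value maps to a single RHS value — holds.
4 of the 4 dependencies hold.

4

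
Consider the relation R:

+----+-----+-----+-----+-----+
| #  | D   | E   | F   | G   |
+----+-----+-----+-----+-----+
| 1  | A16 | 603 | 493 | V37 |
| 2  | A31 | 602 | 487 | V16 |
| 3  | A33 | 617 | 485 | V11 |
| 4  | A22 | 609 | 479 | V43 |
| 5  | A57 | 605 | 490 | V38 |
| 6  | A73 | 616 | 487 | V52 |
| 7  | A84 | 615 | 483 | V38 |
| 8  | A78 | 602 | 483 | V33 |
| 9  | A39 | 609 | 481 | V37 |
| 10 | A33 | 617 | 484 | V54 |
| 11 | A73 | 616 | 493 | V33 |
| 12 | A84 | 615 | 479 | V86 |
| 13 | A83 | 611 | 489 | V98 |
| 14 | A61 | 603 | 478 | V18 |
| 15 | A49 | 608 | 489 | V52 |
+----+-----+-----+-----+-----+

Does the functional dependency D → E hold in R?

D=A16: row 1 → E = 603 ✓
D=A31: row 2 → E = 602 ✓
D=A33: rows 3, 10 → E = 617, 617 ✓
D=A22: row 4 → E = 609 ✓
D=A57: row 5 → E = 605 ✓
D=A73: rows 6, 11 → E = 616, 616 ✓
D=A84: rows 7, 12 → E = 615, 615 ✓
D=A78: row 8 → E = 602 ✓
D=A39: row 9 → E = 609 ✓
D=A83: row 13 → E = 611 ✓
D=A61: row 14 → E = 603 ✓
D=A49: row 15 → E = 608 ✓
Every D value is associated with a single E value, so D → E holds.

Yes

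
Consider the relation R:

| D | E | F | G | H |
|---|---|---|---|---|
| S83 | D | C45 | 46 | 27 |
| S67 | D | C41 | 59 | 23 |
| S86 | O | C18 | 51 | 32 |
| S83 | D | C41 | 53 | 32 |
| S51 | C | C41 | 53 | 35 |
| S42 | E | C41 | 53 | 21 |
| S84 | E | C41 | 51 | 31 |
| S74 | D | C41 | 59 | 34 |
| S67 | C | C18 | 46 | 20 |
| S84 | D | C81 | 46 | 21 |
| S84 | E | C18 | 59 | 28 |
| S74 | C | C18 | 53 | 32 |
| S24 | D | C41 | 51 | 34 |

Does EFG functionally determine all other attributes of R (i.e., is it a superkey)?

No

Two distinct rows share (E=D, F=C41, G=59), so EFG does not determine every attribute — not a superkey.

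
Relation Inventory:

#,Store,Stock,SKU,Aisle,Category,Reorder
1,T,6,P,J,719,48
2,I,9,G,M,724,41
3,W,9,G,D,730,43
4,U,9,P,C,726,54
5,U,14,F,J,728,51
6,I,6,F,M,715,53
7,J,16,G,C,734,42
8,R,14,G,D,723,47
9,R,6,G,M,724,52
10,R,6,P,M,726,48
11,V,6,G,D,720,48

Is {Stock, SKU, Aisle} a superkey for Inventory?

Yes

All 11 rows have distinct {Stock, SKU, Aisle} values, so {Stock, SKU, Aisle} → (all attributes) holds and {Stock, SKU, Aisle} is a superkey.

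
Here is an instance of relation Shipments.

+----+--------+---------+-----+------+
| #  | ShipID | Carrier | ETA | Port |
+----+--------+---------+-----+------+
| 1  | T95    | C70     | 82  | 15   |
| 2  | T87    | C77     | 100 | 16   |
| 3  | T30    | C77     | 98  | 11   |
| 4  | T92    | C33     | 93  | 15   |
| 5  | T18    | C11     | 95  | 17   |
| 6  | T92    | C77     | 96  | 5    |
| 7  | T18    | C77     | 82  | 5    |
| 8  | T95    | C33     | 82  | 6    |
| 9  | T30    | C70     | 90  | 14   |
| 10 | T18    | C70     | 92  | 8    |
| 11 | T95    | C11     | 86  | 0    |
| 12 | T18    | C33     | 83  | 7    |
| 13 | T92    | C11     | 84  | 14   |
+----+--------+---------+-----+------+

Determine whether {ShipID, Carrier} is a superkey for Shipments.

Yes

All 13 rows have distinct {ShipID, Carrier} values, so {ShipID, Carrier} → (all attributes) holds and {ShipID, Carrier} is a superkey.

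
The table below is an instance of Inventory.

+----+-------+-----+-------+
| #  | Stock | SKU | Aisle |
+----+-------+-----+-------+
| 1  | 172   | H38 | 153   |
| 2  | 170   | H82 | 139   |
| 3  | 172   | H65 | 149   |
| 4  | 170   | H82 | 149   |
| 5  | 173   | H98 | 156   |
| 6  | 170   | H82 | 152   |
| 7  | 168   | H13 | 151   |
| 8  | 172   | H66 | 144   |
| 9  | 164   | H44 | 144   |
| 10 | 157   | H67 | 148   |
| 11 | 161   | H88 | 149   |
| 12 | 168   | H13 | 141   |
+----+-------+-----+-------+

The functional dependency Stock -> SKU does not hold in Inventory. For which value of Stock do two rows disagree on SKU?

Stock=172: rows 1, 3, 8 → SKU takes values {H38, H65, H66} — violation
Stock=170: rows 2, 4, 6 → SKU = H82, H82, H82 ✓
Stock=173: row 5 → SKU = H98 ✓
Stock=168: rows 7, 12 → SKU = H13, H13 ✓
Stock=164: row 9 → SKU = H44 ✓
Stock=157: row 10 → SKU = H67 ✓
Stock=161: row 11 → SKU = H88 ✓
The only Stock value with inconsistent SKU is Stock=172.

172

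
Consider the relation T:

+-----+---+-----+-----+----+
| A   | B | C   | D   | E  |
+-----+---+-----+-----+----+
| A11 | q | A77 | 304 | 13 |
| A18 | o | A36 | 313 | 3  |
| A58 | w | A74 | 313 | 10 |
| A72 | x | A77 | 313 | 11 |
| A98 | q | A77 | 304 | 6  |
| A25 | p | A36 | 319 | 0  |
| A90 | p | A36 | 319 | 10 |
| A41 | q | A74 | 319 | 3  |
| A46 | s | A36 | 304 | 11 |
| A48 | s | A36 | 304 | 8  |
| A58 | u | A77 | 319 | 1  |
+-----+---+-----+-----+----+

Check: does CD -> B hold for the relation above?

Yes

(C=A77, D=304): 2 rows → B = q, q ✓
(C=A36, D=313): 1 row → B = o ✓
(C=A74, D=313): 1 row → B = w ✓
(C=A77, D=313): 1 row → B = x ✓
(C=A36, D=319): 2 rows → B = p, p ✓
(C=A74, D=319): 1 row → B = q ✓
(C=A36, D=304): 2 rows → B = s, s ✓
(C=A77, D=319): 1 row → B = u ✓
Every CD value is associated with a single B value, so CD -> B holds.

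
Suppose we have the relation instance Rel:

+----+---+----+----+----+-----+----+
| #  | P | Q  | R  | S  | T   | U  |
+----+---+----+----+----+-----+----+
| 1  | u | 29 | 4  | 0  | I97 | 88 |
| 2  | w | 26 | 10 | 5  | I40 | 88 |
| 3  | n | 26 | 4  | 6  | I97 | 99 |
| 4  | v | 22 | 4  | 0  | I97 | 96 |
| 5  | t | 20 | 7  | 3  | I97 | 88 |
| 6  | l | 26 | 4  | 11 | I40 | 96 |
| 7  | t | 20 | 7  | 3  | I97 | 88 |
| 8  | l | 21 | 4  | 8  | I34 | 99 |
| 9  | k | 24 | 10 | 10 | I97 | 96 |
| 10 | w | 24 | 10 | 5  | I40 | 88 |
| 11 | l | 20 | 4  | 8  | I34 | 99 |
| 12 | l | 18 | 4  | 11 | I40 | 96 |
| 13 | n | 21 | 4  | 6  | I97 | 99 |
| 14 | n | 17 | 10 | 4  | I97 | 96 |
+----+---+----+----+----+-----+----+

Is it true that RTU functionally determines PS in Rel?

No

(R=4, T=I97, U=88): row 1 → {P,S} = (u, 0) ✓
(R=10, T=I40, U=88): rows 2, 10 → {P,S} = (w, 5), (w, 5) ✓
(R=4, T=I97, U=99): rows 3, 13 → {P,S} = (n, 6), (n, 6) ✓
(R=4, T=I97, U=96): row 4 → {P,S} = (v, 0) ✓
(R=7, T=I97, U=88): rows 5, 7 → {P,S} = (t, 3), (t, 3) ✓
(R=4, T=I40, U=96): rows 6, 12 → {P,S} = (l, 11), (l, 11) ✓
(R=4, T=I34, U=99): rows 8, 11 → {P,S} = (l, 8), (l, 8) ✓
(R=10, T=I97, U=96): rows 9, 14 → {P,S} takes values {(k, 10), (n, 4)} — violation
Two rows agree on RTU but differ on PS, so RTU -> PS does not hold.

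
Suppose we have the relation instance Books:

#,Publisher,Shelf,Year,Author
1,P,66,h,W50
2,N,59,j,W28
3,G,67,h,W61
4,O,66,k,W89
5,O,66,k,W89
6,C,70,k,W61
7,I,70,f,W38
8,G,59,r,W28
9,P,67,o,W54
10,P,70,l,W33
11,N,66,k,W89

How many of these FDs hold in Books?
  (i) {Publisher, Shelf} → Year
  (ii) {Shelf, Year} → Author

2

(i) {Publisher, Shelf} → Year: every LHS value maps to a single RHS value — holds.
(ii) {Shelf, Year} → Author: every LHS value maps to a single RHS value — holds.
2 of the 2 dependencies hold.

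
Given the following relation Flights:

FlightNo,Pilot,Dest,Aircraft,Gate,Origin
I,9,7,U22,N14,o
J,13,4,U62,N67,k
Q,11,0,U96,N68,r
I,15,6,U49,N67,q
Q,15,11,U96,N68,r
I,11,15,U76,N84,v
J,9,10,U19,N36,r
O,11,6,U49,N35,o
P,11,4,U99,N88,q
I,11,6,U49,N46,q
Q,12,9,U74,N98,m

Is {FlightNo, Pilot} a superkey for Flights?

Two distinct rows share (FlightNo=I, Pilot=11), so {FlightNo, Pilot} does not determine every attribute — not a superkey.

No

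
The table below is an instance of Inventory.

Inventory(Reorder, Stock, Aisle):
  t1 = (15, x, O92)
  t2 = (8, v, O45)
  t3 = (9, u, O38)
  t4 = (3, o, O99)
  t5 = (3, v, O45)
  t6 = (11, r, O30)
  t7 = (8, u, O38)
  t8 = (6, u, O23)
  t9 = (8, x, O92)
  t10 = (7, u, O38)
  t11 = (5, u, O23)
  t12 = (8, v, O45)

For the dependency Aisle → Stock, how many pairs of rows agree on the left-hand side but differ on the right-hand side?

0

Aisle=O92: all 2 rows agree on Stock — 0 pairs.
Aisle=O45: all 3 rows agree on Stock — 0 pairs.
Aisle=O38: all 3 rows agree on Stock — 0 pairs.
Aisle=O23: all 2 rows agree on Stock — 0 pairs.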